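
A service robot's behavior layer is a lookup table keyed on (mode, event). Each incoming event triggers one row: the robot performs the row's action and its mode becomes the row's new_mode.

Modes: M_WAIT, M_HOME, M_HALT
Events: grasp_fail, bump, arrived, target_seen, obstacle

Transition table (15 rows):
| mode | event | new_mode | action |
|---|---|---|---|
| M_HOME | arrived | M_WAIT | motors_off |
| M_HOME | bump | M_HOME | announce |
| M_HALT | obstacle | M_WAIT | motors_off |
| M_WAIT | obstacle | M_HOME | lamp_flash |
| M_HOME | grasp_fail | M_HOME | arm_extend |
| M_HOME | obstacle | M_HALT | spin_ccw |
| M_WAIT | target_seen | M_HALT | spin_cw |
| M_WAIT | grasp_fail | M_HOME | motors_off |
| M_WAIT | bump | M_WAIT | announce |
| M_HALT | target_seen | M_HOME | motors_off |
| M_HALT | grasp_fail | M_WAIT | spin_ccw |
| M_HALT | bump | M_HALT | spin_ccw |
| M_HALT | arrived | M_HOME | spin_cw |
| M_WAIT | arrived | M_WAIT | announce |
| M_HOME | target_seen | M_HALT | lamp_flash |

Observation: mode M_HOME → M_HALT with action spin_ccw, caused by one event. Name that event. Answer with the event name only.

obstacle

try grasp_fail: (M_HOME, grasp_fail) → (M_HOME, arm_extend)
try bump: (M_HOME, bump) → (M_HOME, announce)
try arrived: (M_HOME, arrived) → (M_WAIT, motors_off)
try target_seen: (M_HOME, target_seen) → (M_HALT, lamp_flash)
try obstacle: (M_HOME, obstacle) → (M_HALT, spin_ccw)  ← matches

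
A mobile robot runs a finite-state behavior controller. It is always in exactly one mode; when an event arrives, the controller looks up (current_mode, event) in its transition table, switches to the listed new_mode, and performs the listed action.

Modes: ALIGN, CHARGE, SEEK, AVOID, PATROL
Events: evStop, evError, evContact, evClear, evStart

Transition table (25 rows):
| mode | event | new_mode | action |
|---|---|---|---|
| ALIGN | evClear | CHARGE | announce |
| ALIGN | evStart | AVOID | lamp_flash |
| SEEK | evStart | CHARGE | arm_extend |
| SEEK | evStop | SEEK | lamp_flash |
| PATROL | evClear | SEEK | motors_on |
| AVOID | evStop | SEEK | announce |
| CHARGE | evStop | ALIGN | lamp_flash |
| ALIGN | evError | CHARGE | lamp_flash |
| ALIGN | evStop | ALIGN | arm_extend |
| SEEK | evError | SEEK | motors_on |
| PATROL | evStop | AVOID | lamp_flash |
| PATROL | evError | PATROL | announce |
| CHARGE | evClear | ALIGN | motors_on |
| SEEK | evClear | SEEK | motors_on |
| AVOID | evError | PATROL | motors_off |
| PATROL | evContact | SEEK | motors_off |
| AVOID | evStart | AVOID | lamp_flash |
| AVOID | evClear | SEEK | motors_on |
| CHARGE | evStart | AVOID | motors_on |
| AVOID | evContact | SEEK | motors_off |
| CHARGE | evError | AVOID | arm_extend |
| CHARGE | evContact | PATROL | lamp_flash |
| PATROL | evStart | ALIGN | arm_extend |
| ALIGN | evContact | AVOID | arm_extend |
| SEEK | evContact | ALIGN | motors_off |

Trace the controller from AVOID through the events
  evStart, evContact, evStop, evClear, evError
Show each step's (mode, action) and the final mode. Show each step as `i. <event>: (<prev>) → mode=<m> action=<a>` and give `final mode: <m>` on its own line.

final mode: SEEK

1. evStart: (AVOID) → mode=AVOID action=lamp_flash
2. evContact: (AVOID) → mode=SEEK action=motors_off
3. evStop: (SEEK) → mode=SEEK action=lamp_flash
4. evClear: (SEEK) → mode=SEEK action=motors_on
5. evError: (SEEK) → mode=SEEK action=motors_on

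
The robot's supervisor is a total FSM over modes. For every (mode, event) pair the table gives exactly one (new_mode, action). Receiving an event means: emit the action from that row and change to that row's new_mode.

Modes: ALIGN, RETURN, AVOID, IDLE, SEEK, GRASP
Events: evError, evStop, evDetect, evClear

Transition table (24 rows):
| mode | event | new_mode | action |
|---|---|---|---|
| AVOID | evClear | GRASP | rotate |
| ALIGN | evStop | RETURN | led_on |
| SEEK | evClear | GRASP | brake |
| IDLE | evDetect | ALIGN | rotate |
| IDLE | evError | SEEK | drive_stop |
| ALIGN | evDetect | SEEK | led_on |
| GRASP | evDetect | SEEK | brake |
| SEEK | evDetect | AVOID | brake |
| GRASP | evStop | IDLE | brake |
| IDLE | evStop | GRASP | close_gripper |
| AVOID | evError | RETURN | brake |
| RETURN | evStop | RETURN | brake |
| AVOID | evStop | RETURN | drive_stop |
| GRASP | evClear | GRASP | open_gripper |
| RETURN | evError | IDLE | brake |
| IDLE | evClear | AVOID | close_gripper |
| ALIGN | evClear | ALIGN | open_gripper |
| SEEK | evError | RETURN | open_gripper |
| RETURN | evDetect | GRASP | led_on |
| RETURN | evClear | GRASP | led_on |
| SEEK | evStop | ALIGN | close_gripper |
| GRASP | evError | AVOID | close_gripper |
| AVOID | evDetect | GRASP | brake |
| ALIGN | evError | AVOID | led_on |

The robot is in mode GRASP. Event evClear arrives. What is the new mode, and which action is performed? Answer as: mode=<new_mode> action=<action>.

mode=GRASP action=open_gripper

current mode = GRASP; filter table to that mode:
  (GRASP, evDetect) → (SEEK, brake)
  (GRASP, evStop) → (IDLE, brake)
  (GRASP, evClear) → (GRASP, open_gripper)  ← event matches
  (GRASP, evError) → (AVOID, close_gripper)
event = evClear selects (GRASP, open_gripper)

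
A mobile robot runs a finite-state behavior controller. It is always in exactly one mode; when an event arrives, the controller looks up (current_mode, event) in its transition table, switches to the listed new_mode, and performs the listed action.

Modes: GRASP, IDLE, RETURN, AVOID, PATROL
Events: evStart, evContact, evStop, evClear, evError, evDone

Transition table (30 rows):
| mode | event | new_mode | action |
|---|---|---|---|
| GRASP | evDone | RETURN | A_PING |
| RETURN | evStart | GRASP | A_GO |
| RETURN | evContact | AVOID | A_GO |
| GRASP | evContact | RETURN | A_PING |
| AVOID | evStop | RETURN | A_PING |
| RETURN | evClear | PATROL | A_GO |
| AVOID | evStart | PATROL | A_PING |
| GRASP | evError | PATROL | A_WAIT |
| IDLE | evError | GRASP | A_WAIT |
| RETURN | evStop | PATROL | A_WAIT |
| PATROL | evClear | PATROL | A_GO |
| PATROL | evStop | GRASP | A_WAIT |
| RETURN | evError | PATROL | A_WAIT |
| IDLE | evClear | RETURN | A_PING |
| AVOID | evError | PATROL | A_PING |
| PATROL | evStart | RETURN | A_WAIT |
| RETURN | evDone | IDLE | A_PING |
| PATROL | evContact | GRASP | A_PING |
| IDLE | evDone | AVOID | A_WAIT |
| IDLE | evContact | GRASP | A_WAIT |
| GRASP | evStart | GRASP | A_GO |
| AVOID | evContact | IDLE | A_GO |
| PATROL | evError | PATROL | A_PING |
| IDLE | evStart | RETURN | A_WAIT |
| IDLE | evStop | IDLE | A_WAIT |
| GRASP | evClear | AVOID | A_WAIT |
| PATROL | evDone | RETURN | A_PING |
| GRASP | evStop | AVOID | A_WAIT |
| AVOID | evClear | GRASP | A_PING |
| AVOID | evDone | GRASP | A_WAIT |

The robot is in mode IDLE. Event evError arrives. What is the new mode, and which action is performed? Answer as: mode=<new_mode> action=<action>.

current mode = IDLE; filter table to that mode:
  (IDLE, evError) → (GRASP, A_WAIT)  ← event matches
  (IDLE, evClear) → (RETURN, A_PING)
  (IDLE, evDone) → (AVOID, A_WAIT)
  (IDLE, evContact) → (GRASP, A_WAIT)
  (IDLE, evStart) → (RETURN, A_WAIT)
  (IDLE, evStop) → (IDLE, A_WAIT)
event = evError selects (GRASP, A_WAIT)

mode=GRASP action=A_WAIT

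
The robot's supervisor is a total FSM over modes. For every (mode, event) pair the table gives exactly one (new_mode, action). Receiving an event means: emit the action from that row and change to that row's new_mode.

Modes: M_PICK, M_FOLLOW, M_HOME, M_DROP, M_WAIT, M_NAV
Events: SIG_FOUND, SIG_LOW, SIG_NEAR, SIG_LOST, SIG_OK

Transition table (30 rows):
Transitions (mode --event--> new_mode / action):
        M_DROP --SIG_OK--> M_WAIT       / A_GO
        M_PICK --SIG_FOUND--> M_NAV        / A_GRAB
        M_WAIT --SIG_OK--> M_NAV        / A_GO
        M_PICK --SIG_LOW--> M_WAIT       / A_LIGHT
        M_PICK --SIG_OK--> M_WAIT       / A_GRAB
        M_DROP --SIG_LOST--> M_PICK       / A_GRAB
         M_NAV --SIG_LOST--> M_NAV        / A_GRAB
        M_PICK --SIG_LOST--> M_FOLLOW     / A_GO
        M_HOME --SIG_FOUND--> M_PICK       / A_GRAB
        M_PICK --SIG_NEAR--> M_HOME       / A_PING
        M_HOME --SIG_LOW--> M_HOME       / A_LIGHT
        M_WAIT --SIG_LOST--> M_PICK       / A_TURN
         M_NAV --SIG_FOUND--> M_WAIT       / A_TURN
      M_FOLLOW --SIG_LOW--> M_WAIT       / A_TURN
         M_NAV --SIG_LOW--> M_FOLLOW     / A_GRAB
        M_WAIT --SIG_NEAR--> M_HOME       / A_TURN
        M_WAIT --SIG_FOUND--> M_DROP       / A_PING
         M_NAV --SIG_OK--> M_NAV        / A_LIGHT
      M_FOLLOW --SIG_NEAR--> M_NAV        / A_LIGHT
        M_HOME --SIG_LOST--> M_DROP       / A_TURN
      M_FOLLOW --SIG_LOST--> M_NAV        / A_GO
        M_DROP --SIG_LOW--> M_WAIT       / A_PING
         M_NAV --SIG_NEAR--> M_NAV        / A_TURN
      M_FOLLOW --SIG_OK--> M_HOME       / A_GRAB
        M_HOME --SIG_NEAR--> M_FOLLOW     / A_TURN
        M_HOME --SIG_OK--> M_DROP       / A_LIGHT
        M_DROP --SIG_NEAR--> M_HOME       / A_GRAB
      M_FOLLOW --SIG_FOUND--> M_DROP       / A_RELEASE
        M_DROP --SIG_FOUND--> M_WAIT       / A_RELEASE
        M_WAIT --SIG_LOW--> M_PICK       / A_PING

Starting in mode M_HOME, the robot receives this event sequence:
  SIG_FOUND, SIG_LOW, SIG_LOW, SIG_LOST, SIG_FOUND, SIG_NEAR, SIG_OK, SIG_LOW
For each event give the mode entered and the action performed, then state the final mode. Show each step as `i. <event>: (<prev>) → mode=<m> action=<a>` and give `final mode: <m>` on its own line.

1. SIG_FOUND: (M_HOME) → mode=M_PICK action=A_GRAB
2. SIG_LOW: (M_PICK) → mode=M_WAIT action=A_LIGHT
3. SIG_LOW: (M_WAIT) → mode=M_PICK action=A_PING
4. SIG_LOST: (M_PICK) → mode=M_FOLLOW action=A_GO
5. SIG_FOUND: (M_FOLLOW) → mode=M_DROP action=A_RELEASE
6. SIG_NEAR: (M_DROP) → mode=M_HOME action=A_GRAB
7. SIG_OK: (M_HOME) → mode=M_DROP action=A_LIGHT
8. SIG_LOW: (M_DROP) → mode=M_WAIT action=A_PING

final mode: M_WAIT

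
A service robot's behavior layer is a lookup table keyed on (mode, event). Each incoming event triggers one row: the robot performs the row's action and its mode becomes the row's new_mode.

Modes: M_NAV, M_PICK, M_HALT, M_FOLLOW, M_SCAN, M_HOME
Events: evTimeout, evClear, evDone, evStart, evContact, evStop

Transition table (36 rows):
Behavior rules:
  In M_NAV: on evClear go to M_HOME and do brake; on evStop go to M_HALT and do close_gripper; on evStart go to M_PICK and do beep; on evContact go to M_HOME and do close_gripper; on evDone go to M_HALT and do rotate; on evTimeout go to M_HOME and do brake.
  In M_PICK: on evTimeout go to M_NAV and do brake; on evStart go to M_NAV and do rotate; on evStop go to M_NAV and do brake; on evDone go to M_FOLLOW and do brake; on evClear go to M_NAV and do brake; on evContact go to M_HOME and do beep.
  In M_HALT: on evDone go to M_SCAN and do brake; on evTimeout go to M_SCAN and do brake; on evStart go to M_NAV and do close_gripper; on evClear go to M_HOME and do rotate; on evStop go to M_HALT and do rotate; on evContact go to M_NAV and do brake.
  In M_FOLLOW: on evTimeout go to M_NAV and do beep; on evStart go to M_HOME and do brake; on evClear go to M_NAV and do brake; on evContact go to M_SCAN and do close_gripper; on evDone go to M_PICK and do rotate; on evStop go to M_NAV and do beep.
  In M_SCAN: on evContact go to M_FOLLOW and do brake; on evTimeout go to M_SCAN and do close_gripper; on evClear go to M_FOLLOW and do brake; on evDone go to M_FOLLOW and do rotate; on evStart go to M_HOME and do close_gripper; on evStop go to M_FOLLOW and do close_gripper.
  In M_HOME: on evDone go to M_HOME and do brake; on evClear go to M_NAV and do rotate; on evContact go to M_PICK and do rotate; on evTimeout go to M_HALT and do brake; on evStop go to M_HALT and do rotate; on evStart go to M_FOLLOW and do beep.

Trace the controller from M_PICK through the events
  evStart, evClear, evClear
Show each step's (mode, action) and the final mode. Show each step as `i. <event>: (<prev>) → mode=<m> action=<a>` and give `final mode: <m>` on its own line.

final mode: M_NAV

1. evStart: (M_PICK) → mode=M_NAV action=rotate
2. evClear: (M_NAV) → mode=M_HOME action=brake
3. evClear: (M_HOME) → mode=M_NAV action=rotate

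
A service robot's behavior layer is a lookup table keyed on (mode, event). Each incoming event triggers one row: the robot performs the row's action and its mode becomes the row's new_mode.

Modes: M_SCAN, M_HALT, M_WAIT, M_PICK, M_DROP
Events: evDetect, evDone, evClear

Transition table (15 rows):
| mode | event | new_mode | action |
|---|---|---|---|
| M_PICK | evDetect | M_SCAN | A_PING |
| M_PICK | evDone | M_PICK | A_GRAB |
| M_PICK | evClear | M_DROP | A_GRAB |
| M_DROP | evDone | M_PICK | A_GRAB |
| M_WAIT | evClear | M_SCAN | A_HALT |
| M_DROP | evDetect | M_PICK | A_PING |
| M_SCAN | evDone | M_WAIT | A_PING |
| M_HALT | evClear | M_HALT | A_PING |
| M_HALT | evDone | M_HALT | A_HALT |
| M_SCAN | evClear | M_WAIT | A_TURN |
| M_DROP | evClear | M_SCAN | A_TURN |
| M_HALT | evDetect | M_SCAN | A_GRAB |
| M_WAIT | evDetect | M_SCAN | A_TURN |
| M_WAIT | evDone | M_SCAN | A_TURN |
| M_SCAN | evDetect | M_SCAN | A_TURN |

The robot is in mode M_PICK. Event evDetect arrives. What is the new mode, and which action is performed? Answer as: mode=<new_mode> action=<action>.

mode=M_SCAN action=A_PING

current mode = M_PICK; filter table to that mode:
  (M_PICK, evDetect) → (M_SCAN, A_PING)  ← event matches
  (M_PICK, evDone) → (M_PICK, A_GRAB)
  (M_PICK, evClear) → (M_DROP, A_GRAB)
event = evDetect selects (M_SCAN, A_PING)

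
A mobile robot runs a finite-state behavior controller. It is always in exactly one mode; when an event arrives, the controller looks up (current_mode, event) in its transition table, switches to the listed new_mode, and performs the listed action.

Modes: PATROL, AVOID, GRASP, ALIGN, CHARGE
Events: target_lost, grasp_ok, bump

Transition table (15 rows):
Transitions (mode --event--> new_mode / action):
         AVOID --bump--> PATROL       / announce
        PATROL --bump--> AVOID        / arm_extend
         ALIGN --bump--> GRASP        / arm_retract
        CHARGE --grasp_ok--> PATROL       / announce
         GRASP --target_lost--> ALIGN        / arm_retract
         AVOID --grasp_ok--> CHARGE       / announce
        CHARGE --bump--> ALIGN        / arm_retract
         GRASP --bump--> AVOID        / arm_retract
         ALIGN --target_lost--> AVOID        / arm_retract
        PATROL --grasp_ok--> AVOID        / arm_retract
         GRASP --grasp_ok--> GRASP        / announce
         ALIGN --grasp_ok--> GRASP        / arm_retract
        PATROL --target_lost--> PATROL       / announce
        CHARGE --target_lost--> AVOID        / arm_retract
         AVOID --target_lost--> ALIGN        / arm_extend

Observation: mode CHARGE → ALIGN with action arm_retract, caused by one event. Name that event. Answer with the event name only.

bump

try target_lost: (CHARGE, target_lost) → (AVOID, arm_retract)
try grasp_ok: (CHARGE, grasp_ok) → (PATROL, announce)
try bump: (CHARGE, bump) → (ALIGN, arm_retract)  ← matches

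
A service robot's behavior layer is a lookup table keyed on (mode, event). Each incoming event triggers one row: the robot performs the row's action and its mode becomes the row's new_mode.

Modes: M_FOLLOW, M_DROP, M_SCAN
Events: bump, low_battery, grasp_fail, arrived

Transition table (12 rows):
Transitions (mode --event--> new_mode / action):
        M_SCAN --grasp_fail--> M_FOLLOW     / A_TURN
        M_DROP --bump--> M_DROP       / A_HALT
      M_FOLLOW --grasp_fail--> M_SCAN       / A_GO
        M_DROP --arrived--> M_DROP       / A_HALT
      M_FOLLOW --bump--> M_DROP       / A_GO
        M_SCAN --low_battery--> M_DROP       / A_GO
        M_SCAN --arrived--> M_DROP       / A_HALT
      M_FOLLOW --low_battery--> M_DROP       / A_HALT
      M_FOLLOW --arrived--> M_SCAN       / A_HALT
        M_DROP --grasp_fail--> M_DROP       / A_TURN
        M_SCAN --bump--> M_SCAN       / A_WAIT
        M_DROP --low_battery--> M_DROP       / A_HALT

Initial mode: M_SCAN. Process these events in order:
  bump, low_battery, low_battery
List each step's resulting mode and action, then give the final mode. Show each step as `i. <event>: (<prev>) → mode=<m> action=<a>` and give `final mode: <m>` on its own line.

1. bump: (M_SCAN) → mode=M_SCAN action=A_WAIT
2. low_battery: (M_SCAN) → mode=M_DROP action=A_GO
3. low_battery: (M_DROP) → mode=M_DROP action=A_HALT

final mode: M_DROP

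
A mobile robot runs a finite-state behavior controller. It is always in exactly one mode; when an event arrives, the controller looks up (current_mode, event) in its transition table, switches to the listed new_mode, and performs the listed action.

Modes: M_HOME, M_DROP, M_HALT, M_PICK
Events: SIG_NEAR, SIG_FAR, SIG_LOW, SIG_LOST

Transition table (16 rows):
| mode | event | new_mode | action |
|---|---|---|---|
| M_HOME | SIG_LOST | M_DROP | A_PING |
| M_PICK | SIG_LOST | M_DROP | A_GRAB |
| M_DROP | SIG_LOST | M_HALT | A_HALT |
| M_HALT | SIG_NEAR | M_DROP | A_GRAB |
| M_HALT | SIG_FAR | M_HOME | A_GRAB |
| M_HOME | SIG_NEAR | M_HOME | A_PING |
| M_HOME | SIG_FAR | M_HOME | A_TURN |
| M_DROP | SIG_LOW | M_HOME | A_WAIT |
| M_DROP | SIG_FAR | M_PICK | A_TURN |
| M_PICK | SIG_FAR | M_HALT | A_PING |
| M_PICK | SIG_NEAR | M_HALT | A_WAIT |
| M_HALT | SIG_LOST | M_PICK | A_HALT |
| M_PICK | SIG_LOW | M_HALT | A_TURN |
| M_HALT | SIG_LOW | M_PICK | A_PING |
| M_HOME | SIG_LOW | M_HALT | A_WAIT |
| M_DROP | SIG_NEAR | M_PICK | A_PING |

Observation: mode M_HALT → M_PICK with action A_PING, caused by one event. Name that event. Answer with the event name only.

try SIG_NEAR: (M_HALT, SIG_NEAR) → (M_DROP, A_GRAB)
try SIG_FAR: (M_HALT, SIG_FAR) → (M_HOME, A_GRAB)
try SIG_LOW: (M_HALT, SIG_LOW) → (M_PICK, A_PING)  ← matches
try SIG_LOST: (M_HALT, SIG_LOST) → (M_PICK, A_HALT)

SIG_LOW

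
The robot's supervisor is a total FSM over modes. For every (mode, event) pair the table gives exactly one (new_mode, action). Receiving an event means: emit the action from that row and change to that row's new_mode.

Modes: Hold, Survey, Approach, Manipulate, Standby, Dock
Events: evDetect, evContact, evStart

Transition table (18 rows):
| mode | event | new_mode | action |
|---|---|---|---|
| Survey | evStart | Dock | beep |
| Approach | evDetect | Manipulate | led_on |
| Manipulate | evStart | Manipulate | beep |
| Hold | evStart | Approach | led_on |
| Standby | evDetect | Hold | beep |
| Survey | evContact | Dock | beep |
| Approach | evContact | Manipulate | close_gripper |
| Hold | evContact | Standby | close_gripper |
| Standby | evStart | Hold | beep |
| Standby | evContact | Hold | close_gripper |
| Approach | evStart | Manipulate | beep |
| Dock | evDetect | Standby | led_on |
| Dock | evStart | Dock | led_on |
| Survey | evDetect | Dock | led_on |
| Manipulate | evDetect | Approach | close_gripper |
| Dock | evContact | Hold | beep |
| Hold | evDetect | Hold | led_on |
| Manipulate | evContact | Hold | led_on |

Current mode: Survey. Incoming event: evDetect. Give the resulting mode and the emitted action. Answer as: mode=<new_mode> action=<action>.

current mode = Survey; filter table to that mode:
  (Survey, evStart) → (Dock, beep)
  (Survey, evContact) → (Dock, beep)
  (Survey, evDetect) → (Dock, led_on)  ← event matches
event = evDetect selects (Dock, led_on)

mode=Dock action=led_on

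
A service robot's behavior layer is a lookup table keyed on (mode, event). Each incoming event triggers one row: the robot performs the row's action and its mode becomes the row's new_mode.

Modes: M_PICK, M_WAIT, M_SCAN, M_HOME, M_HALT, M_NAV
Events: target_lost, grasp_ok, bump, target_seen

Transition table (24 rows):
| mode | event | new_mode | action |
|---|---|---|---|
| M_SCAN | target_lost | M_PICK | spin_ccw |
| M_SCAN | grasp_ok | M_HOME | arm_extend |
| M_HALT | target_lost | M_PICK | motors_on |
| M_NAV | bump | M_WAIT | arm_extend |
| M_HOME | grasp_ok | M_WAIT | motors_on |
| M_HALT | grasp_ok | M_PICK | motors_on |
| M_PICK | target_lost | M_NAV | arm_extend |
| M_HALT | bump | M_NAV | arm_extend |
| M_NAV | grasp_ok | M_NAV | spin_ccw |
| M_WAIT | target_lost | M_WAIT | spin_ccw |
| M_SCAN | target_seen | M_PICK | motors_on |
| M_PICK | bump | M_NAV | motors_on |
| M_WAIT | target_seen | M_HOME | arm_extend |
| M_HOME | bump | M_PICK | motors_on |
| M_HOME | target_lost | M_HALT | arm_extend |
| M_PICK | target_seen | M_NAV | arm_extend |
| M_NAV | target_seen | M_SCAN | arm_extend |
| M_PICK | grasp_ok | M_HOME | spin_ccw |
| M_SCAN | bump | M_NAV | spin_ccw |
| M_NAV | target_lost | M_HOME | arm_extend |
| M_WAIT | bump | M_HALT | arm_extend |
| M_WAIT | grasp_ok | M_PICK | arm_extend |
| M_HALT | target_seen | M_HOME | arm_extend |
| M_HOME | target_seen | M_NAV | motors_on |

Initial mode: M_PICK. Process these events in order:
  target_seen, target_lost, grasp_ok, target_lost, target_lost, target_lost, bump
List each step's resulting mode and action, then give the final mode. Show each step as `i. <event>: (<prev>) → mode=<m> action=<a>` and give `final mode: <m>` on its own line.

1. target_seen: (M_PICK) → mode=M_NAV action=arm_extend
2. target_lost: (M_NAV) → mode=M_HOME action=arm_extend
3. grasp_ok: (M_HOME) → mode=M_WAIT action=motors_on
4. target_lost: (M_WAIT) → mode=M_WAIT action=spin_ccw
5. target_lost: (M_WAIT) → mode=M_WAIT action=spin_ccw
6. target_lost: (M_WAIT) → mode=M_WAIT action=spin_ccw
7. bump: (M_WAIT) → mode=M_HALT action=arm_extend

final mode: M_HALT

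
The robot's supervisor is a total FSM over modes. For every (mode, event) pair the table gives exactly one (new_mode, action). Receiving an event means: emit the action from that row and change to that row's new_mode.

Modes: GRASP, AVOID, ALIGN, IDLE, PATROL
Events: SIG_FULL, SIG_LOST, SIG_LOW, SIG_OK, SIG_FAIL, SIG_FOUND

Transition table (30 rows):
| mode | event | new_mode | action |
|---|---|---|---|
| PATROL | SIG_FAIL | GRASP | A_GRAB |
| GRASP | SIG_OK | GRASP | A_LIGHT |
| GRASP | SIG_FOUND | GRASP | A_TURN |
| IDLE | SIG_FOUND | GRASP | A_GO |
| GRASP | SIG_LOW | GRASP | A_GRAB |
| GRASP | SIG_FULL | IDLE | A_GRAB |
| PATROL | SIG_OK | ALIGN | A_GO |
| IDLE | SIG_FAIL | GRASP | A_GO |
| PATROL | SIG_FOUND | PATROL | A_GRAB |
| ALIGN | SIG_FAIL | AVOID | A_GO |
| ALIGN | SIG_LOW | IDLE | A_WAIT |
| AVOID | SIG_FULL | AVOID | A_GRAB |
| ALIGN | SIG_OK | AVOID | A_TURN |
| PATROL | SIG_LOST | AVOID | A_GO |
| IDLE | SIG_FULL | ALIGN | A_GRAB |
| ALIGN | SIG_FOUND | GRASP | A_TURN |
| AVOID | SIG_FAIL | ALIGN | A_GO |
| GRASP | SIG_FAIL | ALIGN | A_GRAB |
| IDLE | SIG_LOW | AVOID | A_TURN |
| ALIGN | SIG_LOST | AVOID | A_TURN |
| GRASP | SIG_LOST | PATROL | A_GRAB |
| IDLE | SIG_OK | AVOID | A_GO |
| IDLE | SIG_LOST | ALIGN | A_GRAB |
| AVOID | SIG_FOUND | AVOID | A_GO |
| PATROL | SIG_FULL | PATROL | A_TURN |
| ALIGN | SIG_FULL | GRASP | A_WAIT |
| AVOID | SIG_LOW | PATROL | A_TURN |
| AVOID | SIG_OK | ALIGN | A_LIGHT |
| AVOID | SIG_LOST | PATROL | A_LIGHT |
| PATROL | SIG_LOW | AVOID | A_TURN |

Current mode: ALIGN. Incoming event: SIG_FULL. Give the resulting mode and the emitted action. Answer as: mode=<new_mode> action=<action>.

current mode = ALIGN; filter table to that mode:
  (ALIGN, SIG_FAIL) → (AVOID, A_GO)
  (ALIGN, SIG_LOW) → (IDLE, A_WAIT)
  (ALIGN, SIG_OK) → (AVOID, A_TURN)
  (ALIGN, SIG_FOUND) → (GRASP, A_TURN)
  (ALIGN, SIG_LOST) → (AVOID, A_TURN)
  (ALIGN, SIG_FULL) → (GRASP, A_WAIT)  ← event matches
event = SIG_FULL selects (GRASP, A_WAIT)

mode=GRASP action=A_WAIT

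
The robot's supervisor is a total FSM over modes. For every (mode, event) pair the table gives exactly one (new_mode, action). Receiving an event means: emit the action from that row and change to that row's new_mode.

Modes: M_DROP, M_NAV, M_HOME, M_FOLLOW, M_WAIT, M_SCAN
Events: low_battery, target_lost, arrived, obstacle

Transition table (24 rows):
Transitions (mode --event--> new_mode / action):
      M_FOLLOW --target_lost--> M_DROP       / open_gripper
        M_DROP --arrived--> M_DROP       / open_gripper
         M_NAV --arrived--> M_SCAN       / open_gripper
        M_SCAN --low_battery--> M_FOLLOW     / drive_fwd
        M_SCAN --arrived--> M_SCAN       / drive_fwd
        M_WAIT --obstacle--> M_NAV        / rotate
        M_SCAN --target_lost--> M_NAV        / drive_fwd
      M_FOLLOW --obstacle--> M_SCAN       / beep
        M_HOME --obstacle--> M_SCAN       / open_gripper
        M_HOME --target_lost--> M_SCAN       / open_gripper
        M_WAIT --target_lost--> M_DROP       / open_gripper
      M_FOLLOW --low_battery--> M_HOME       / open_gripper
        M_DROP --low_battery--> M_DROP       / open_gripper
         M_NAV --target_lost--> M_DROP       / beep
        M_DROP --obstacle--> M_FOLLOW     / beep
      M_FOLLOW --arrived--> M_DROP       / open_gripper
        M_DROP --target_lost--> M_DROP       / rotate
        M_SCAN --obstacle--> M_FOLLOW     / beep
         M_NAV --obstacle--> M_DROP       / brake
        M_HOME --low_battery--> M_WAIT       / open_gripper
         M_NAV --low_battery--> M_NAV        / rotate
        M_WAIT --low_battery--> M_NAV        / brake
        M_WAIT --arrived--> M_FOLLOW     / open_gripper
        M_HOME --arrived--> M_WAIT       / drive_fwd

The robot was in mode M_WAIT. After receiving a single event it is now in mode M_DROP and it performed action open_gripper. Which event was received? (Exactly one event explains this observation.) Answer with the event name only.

target_lost

try low_battery: (M_WAIT, low_battery) → (M_NAV, brake)
try target_lost: (M_WAIT, target_lost) → (M_DROP, open_gripper)  ← matches
try arrived: (M_WAIT, arrived) → (M_FOLLOW, open_gripper)
try obstacle: (M_WAIT, obstacle) → (M_NAV, rotate)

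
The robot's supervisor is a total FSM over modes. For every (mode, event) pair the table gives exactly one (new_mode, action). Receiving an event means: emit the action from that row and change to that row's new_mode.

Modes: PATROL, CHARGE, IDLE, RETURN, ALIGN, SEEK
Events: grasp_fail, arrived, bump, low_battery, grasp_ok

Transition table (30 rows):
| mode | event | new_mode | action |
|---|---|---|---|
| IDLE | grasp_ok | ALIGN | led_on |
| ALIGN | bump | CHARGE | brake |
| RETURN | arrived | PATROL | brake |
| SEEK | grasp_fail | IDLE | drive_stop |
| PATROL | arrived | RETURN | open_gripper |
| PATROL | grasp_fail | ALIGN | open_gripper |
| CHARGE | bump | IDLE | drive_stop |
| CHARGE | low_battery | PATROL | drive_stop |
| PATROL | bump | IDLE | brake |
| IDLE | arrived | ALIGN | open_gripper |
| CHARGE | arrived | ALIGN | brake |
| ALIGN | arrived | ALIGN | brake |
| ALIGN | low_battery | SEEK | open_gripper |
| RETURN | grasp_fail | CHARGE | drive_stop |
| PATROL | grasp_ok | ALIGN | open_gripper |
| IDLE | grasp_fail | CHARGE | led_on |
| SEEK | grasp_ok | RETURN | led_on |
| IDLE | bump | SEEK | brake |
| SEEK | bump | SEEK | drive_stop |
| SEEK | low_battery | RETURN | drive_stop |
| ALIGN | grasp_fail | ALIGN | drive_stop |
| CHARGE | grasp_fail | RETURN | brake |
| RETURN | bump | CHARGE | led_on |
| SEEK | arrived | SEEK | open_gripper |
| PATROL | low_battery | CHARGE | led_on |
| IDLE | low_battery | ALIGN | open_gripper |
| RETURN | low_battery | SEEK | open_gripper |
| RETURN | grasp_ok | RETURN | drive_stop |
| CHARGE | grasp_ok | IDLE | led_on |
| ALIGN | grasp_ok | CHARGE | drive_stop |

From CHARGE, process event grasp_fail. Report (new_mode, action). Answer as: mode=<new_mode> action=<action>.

mode=RETURN action=brake

current mode = CHARGE; filter table to that mode:
  (CHARGE, bump) → (IDLE, drive_stop)
  (CHARGE, low_battery) → (PATROL, drive_stop)
  (CHARGE, arrived) → (ALIGN, brake)
  (CHARGE, grasp_fail) → (RETURN, brake)  ← event matches
  (CHARGE, grasp_ok) → (IDLE, led_on)
event = grasp_fail selects (RETURN, brake)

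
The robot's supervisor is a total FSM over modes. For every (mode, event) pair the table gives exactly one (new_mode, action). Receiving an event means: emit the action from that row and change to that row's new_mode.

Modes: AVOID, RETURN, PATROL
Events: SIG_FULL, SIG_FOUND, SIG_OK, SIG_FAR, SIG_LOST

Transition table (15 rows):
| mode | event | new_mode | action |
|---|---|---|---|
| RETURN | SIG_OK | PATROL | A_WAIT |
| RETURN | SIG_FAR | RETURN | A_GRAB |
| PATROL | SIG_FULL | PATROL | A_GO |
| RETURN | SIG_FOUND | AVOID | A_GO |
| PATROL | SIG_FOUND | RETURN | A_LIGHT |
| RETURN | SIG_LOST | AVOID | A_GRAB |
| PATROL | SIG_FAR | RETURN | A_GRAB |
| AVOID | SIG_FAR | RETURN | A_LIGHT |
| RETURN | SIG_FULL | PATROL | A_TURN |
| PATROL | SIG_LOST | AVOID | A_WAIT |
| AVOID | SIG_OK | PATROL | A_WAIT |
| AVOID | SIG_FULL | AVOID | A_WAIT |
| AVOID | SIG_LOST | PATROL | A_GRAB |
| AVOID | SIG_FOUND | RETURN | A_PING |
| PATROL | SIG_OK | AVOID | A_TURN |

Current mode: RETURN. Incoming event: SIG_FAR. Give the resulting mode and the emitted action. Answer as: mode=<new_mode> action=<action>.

current mode = RETURN; filter table to that mode:
  (RETURN, SIG_OK) → (PATROL, A_WAIT)
  (RETURN, SIG_FAR) → (RETURN, A_GRAB)  ← event matches
  (RETURN, SIG_FOUND) → (AVOID, A_GO)
  (RETURN, SIG_LOST) → (AVOID, A_GRAB)
  (RETURN, SIG_FULL) → (PATROL, A_TURN)
event = SIG_FAR selects (RETURN, A_GRAB)

mode=RETURN action=A_GRAB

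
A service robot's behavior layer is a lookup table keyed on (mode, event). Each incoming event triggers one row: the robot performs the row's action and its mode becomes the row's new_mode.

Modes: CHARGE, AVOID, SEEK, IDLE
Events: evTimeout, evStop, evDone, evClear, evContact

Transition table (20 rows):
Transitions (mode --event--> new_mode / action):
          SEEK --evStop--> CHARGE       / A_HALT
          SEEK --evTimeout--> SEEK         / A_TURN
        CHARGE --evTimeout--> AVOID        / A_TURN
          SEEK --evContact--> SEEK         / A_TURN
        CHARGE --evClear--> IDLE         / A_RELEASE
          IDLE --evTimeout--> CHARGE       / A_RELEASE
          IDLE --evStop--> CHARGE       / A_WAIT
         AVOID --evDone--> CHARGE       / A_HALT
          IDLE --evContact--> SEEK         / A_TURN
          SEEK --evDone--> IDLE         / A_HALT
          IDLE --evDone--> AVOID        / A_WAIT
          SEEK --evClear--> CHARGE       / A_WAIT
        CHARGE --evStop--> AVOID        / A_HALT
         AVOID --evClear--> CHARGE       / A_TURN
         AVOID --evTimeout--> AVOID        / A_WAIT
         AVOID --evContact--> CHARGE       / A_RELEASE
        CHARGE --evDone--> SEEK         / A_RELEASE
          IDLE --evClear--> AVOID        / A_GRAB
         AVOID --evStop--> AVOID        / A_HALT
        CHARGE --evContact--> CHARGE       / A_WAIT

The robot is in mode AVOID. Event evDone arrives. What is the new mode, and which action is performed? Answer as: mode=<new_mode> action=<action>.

mode=CHARGE action=A_HALT

current mode = AVOID; filter table to that mode:
  (AVOID, evDone) → (CHARGE, A_HALT)  ← event matches
  (AVOID, evClear) → (CHARGE, A_TURN)
  (AVOID, evTimeout) → (AVOID, A_WAIT)
  (AVOID, evContact) → (CHARGE, A_RELEASE)
  (AVOID, evStop) → (AVOID, A_HALT)
event = evDone selects (CHARGE, A_HALT)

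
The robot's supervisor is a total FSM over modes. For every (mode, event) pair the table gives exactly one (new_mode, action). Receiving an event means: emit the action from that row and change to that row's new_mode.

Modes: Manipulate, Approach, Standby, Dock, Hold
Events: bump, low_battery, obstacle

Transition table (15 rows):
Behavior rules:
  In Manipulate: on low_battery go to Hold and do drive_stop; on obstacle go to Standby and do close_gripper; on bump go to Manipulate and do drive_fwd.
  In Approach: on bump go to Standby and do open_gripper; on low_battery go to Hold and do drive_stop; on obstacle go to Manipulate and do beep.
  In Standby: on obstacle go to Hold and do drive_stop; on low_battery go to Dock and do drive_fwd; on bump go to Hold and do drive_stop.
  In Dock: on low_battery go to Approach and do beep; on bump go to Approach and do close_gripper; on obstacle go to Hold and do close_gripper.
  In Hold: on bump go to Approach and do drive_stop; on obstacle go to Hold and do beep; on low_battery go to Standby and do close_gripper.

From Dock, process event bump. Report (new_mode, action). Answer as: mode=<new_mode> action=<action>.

current mode = Dock; filter table to that mode:
  (Dock, low_battery) → (Approach, beep)
  (Dock, bump) → (Approach, close_gripper)  ← event matches
  (Dock, obstacle) → (Hold, close_gripper)
event = bump selects (Approach, close_gripper)

mode=Approach action=close_gripper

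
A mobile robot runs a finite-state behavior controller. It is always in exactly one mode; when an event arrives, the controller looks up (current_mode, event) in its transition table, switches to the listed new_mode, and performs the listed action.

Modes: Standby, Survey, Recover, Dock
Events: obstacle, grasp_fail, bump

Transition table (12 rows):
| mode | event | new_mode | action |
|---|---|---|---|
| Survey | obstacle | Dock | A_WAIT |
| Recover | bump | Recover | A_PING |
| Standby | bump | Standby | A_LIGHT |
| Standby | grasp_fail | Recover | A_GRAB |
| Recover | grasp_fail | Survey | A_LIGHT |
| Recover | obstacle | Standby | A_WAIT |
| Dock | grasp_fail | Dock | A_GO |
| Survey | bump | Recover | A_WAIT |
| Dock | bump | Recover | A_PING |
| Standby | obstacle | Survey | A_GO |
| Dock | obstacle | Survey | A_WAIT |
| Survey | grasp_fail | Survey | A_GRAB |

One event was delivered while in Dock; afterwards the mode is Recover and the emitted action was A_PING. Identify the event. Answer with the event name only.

try obstacle: (Dock, obstacle) → (Survey, A_WAIT)
try grasp_fail: (Dock, grasp_fail) → (Dock, A_GO)
try bump: (Dock, bump) → (Recover, A_PING)  ← matches

bump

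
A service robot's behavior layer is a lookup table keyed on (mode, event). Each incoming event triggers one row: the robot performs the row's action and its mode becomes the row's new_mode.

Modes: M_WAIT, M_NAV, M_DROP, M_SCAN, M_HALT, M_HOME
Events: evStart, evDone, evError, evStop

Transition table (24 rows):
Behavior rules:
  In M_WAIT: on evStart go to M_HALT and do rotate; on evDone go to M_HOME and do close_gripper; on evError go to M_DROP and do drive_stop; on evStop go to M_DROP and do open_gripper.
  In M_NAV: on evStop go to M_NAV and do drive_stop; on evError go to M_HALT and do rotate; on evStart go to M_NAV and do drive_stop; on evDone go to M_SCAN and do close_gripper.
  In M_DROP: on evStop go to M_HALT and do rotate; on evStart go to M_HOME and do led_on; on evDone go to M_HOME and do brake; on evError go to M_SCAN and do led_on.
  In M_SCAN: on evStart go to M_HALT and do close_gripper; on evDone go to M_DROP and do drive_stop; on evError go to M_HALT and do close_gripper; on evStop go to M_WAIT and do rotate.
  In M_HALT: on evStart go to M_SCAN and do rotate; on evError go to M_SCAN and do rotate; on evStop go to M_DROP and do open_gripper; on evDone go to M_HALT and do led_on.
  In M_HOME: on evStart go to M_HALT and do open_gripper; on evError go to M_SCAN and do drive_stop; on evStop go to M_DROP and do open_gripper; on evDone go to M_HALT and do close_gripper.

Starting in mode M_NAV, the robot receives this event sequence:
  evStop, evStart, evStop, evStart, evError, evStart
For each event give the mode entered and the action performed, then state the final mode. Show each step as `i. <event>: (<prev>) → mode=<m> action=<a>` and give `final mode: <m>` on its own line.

1. evStop: (M_NAV) → mode=M_NAV action=drive_stop
2. evStart: (M_NAV) → mode=M_NAV action=drive_stop
3. evStop: (M_NAV) → mode=M_NAV action=drive_stop
4. evStart: (M_NAV) → mode=M_NAV action=drive_stop
5. evError: (M_NAV) → mode=M_HALT action=rotate
6. evStart: (M_HALT) → mode=M_SCAN action=rotate

final mode: M_SCAN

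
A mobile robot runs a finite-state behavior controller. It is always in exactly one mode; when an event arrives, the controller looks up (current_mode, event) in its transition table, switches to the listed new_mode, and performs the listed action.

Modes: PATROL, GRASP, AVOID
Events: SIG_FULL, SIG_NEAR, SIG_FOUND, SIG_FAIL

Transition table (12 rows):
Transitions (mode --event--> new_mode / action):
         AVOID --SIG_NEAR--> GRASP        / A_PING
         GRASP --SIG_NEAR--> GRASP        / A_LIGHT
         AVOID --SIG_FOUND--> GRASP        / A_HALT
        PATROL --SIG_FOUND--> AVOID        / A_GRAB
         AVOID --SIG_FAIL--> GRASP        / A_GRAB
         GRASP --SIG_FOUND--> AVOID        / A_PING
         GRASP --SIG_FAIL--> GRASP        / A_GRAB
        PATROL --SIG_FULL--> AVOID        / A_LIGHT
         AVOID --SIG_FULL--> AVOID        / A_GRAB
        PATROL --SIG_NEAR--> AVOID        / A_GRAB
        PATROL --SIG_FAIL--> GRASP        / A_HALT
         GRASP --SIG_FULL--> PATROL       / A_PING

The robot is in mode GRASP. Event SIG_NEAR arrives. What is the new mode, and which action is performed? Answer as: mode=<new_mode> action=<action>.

current mode = GRASP; filter table to that mode:
  (GRASP, SIG_NEAR) → (GRASP, A_LIGHT)  ← event matches
  (GRASP, SIG_FOUND) → (AVOID, A_PING)
  (GRASP, SIG_FAIL) → (GRASP, A_GRAB)
  (GRASP, SIG_FULL) → (PATROL, A_PING)
event = SIG_NEAR selects (GRASP, A_LIGHT)

mode=GRASP action=A_LIGHT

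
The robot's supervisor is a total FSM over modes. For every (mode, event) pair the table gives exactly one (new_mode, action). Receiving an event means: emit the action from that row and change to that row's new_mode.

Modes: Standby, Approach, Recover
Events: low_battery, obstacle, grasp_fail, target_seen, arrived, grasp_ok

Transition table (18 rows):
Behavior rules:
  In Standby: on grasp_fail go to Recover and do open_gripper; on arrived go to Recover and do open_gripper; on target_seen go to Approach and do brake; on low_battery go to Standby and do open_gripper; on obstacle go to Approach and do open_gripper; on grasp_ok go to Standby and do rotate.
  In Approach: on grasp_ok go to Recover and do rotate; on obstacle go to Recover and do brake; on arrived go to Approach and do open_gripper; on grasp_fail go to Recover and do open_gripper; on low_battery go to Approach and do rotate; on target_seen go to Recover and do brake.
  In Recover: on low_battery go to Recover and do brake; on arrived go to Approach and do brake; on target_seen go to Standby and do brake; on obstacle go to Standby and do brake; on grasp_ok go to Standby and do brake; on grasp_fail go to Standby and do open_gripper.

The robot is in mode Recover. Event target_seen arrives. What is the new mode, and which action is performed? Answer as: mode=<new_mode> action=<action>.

current mode = Recover; filter table to that mode:
  (Recover, low_battery) → (Recover, brake)
  (Recover, arrived) → (Approach, brake)
  (Recover, target_seen) → (Standby, brake)  ← event matches
  (Recover, obstacle) → (Standby, brake)
  (Recover, grasp_ok) → (Standby, brake)
  (Recover, grasp_fail) → (Standby, open_gripper)
event = target_seen selects (Standby, brake)

mode=Standby action=brake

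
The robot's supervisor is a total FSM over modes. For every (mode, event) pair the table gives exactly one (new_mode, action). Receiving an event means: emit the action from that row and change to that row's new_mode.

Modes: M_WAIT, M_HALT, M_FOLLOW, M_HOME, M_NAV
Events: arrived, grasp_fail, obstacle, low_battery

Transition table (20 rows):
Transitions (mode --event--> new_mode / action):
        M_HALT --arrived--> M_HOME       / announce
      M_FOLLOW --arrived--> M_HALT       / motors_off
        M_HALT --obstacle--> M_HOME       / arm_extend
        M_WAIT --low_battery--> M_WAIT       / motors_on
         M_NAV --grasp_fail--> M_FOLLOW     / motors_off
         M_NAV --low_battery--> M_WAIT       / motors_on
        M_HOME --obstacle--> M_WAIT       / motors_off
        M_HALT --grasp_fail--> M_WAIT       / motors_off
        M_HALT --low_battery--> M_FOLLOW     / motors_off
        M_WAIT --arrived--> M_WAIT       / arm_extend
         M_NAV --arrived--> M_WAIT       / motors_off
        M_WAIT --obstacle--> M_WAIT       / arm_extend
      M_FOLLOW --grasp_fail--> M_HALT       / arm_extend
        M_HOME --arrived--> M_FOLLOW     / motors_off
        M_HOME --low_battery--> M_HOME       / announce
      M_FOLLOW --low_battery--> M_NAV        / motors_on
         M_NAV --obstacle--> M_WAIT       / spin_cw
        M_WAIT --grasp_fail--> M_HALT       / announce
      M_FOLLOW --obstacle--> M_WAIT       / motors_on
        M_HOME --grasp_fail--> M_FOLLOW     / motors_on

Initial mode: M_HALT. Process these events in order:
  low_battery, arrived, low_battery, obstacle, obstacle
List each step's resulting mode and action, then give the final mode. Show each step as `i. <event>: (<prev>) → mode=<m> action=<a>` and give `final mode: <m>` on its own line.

1. low_battery: (M_HALT) → mode=M_FOLLOW action=motors_off
2. arrived: (M_FOLLOW) → mode=M_HALT action=motors_off
3. low_battery: (M_HALT) → mode=M_FOLLOW action=motors_off
4. obstacle: (M_FOLLOW) → mode=M_WAIT action=motors_on
5. obstacle: (M_WAIT) → mode=M_WAIT action=arm_extend

final mode: M_WAIT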